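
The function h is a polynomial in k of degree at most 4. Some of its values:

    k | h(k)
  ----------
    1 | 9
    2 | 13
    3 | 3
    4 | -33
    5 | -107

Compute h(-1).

Write h(k) = ak^4 + bk³ + ck² + dk + e; the 5 given values yield a linear system in the 5 coefficients.
Solving, the leading coefficient vanishes, and h(k) = -2k³ + 5k² + 3k + 3.
Then h(-1) = 7.

7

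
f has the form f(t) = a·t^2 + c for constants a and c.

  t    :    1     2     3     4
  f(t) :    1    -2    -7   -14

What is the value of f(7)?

From f(1) = 1 and f(2) = -2: 1a + c = 1 and 4a + c = -2.
Subtracting: 3a = -3, so a = -1; then c = 1 − (-1)·1 = 2.
So f(t) = -1t² + 2, and f(7) = -47.

-47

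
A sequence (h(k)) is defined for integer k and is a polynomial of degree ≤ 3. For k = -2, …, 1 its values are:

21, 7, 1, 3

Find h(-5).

111

First differences: -14, -6, 2. Second differences: 8, 8.
Level-2 differences are constant, so h has degree 2.
Fitting a degree-2 polynomial gives h(k) = 4k² - 2k + 1.
Then h(-5) = 111.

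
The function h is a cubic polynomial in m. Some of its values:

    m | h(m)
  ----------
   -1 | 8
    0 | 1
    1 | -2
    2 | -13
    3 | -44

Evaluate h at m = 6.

-377

First differences: -7, -3, -11, -31. Second differences: 4, -8, -20. Third differences: -12, -12.
Level-3 differences are constant, so h has degree 3.
Fitting a degree-3 polynomial gives h(m) = -2m³ + 2m² - 3m + 1.
Then h(6) = -377.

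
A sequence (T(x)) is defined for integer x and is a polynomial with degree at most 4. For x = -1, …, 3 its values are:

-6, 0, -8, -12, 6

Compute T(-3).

Write T(x) = ax^4 + bx³ + cx² + dx + e; the 5 given values yield a linear system in the 5 coefficients.
Solving, the leading coefficient vanishes, and T(x) = 3x³ - 7x² - 4x.
Then T(-3) = -132.

-132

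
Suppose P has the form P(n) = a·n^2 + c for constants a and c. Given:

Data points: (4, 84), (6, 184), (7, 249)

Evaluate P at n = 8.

From P(4) = 84 and P(6) = 184: 16a + c = 84 and 36a + c = 184.
Subtracting: 20a = 100, so a = 5; then c = 84 − 5·16 = 4.
So P(n) = 5n² + 4, and P(8) = 324.

324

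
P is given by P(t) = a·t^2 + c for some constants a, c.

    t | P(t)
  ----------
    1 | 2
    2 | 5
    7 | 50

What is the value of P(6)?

From P(1) = 2 and P(2) = 5: 1a + c = 2 and 4a + c = 5.
Subtracting: 3a = 3, so a = 1; then c = 2 − 1·1 = 1.
So P(t) = 1t² + 1, and P(6) = 37.

37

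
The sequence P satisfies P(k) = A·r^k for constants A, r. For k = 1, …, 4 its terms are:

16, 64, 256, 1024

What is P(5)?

4096

Consecutive ratio: 64/16 = 4, and 256/64 = 4, so r = 4.
Then A·4^1 = 16 gives A = 4, and P(k) = 4·4^k.
P(5) = 4·4^5 = 4096.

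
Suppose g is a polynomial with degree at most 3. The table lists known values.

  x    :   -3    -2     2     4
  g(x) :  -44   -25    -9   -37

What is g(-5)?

Write g(x) = ax³ + bx² + cx + d; the 4 given values yield a linear system in the 4 coefficients.
Solving, the leading coefficient vanishes, and g(x) = -3x² + 4x - 5.
Then g(-5) = -100.

-100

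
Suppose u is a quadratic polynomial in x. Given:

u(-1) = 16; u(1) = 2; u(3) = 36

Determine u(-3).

Write u(x) = ax² + bx + c; the 3 given values yield a linear system in the 3 coefficients.
Solving, u(x) = 6x² - 7x + 3.
Then u(-3) = 78.

78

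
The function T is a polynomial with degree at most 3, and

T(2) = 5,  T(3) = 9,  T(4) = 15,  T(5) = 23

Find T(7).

First differences: 4, 6, 8. Second differences: 2, 2.
Level-2 differences are constant, so T has degree 2.
Fitting a degree-2 polynomial gives T(m) = m² - m + 3.
Then T(7) = 45.

45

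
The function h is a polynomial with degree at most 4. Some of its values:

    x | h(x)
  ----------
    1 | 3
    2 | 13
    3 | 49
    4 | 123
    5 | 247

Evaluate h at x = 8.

First differences: 10, 36, 74, 124. Second differences: 26, 38, 50. Third differences: 12, 12.
Level-3 differences are constant, so h has degree 3.
Fitting a degree-3 polynomial gives h(x) = 2x³ + x² - 7x + 7.
Then h(8) = 1039.

1039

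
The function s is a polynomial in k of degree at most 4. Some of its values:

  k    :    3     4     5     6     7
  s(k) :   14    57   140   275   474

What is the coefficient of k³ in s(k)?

2

First differences: 43, 83, 135, 199. Second differences: 40, 52, 64. Third differences: 12, 12.
Level-3 differences are constant, so s has degree 3.
Fitting a degree-3 polynomial gives s(k) = 2k³ - 4k² - 3k + 5.
The coefficient of k³ is 2.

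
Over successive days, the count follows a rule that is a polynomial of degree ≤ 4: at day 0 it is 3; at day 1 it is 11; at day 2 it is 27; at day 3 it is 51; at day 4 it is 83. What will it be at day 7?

Write the value at m as h(m).
Write h(m) = am^4 + bm³ + cm² + dm + e; the 5 given values yield a linear system in the 5 coefficients.
Solving, the top 2 coefficients vanish, and h(m) = 4m² + 4m + 3.
Then h(7) = 227.

227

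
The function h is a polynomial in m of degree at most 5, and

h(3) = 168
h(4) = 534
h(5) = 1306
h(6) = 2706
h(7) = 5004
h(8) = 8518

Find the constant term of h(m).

6

First differences: 366, 772, 1400, 2298, 3514. Second differences: 406, 628, 898, 1216. Third differences: 222, 270, 318. Fourth differences: 48, 48.
Level-4 differences are constant, so h has degree 4.
Fitting a degree-4 polynomial gives h(m) = 2m^4 + m³ - 3m² + 6.
The constant term is h(0) = 6.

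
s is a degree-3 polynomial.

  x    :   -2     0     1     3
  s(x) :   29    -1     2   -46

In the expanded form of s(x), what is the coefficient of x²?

Write s(x) = ax³ + bx² + cx + d; the 4 given values yield a linear system in the 4 coefficients.
Solving, s(x) = -3x³ + 3x² + 3x - 1.
The coefficient of x² is 3.

3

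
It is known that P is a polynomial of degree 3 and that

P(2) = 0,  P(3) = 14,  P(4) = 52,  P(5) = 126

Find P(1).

Write P(t) = at³ + bt² + ct + d; the 4 given values yield a linear system in the 4 coefficients.
Solving, P(t) = 2t³ - 6t² + 6t - 4.
Then P(1) = -2.

-2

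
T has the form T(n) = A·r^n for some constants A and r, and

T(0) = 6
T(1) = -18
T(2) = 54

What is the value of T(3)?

-162

Consecutive ratio: -18/6 = -3, and 54/(-18) = -3, so r = -3.
Then A·(-3)^0 = 6 gives A = 6, and T(n) = 6·(-3)^n.
T(3) = 6·(-3)^3 = -162.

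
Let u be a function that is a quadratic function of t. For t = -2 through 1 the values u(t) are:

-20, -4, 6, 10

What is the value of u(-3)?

-42

First differences: 16, 10, 4. Second differences: -6, -6.
Level-2 differences are constant, so u has degree 2.
Fitting a degree-2 polynomial gives u(t) = -3t² + 7t + 6.
Then u(-3) = -42.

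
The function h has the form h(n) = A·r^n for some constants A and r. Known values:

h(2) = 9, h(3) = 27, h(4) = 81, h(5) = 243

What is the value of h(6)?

Consecutive ratio: 27/9 = 3, and 81/27 = 3, so r = 3.
Then A·3^2 = 9 gives A = 1, and h(n) = 1·3^n.
h(6) = 1·3^6 = 729.

729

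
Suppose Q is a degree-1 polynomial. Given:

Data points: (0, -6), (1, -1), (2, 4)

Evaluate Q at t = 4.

14

Write Q(t) = at + b; the 3 given values yield a linear system in the 2 coefficients.
Solving, Q(t) = 5t - 6.
Then Q(4) = 14.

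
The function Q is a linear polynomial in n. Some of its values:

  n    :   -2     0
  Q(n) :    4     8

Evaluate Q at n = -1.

Write Q(n) = an + b; the 2 given values yield a linear system in the 2 coefficients.
Solving, Q(n) = 2n + 8.
Then Q(-1) = 6.

6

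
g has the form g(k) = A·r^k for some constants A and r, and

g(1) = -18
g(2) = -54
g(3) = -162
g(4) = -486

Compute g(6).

Consecutive ratio: -54/(-18) = 3, and -162/(-54) = 3, so r = 3.
Then A·3^1 = -18 gives A = -6, and g(k) = -6·3^k.
g(6) = -6·3^6 = -4374.

-4374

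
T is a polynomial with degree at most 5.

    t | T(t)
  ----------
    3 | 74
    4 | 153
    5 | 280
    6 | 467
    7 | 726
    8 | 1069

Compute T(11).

First differences: 79, 127, 187, 259, 343. Second differences: 48, 60, 72, 84. Third differences: 12, 12, 12.
Level-3 differences are constant, so T has degree 3.
Fitting a degree-3 polynomial gives T(t) = 2t³ + 5t + 5.
Then T(11) = 2722.

2722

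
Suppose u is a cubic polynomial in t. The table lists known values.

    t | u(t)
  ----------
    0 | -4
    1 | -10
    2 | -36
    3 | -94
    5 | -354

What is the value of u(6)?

Write u(t) = at³ + bt² + ct + d; the 5 given values yield a linear system in the 4 coefficients.
Solving, u(t) = -2t³ - 4t² - 4.
Then u(6) = -580.

-580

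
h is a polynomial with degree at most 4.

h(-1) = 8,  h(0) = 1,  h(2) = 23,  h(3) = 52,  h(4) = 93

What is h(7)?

Write h(m) = am^4 + bm³ + cm² + dm + e; the 5 given values yield a linear system in the 5 coefficients.
Solving, the top 2 coefficients vanish, and h(m) = 6m² - m + 1.
Then h(7) = 288.

288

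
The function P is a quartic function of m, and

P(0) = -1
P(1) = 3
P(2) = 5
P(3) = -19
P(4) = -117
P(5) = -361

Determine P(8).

-3049

First differences: 4, 2, -24, -98, -244. Second differences: -2, -26, -74, -146. Third differences: -24, -48, -72. Fourth differences: -24, -24.
Level-4 differences are constant, so P has degree 4.
Fitting a degree-4 polynomial gives P(m) = -m^4 + 2m³ + 3m - 1.
Then P(8) = -3049.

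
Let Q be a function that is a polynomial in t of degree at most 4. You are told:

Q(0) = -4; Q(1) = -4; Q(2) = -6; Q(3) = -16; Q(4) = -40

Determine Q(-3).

Write Q(t) = at^4 + bt³ + ct² + dt + e; the 5 given values yield a linear system in the 5 coefficients.
Solving, the leading coefficient vanishes, and Q(t) = -t³ + 2t² - t - 4.
Then Q(-3) = 44.

44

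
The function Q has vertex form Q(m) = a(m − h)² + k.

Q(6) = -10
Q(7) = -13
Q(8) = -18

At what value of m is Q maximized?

5

First differences -3, -5; second difference -2 = 2a, so a = -1.
Expanding, the m-coefficient is −2ah = 2h; matching it to the data gives h = 5, and then k = -9.
So Q(m) = -1(m − 5)² − 9.
Hence h = 5.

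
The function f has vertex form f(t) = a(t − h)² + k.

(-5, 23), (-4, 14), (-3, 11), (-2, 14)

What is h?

First differences -9, -3, 3; second difference 6 = 2a, so a = 3.
Expanding, the t-coefficient is −2ah = -6h; matching it to the data gives h = -3, and then k = 11.
So f(t) = 3(t + 3)² + 11.
Hence h = -3.

-3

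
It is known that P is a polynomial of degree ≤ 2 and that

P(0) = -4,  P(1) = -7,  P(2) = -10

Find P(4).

-16

Write P(m) = am² + bm + c; the 3 given values yield a linear system in the 3 coefficients.
Solving, the leading coefficient vanishes, and P(m) = -3m - 4.
Then P(4) = -16.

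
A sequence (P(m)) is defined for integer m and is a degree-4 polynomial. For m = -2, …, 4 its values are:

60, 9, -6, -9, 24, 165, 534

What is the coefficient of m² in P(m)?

First differences: -51, -15, -3, 33, 141, 369. Second differences: 36, 12, 36, 108, 228. Third differences: -24, 24, 72, 120. Fourth differences: 48, 48, 48.
Level-4 differences are constant, so P has degree 4.
Fitting a degree-4 polynomial gives P(m) = 2m^4 + 4m² - 9m - 6.
The coefficient of m² is 4.

4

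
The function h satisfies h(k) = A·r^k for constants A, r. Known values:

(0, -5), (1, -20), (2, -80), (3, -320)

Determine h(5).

Consecutive ratio: -20/(-5) = 4, and -80/(-20) = 4, so r = 4.
Then A·4^0 = -5 gives A = -5, and h(k) = -5·4^k.
h(5) = -5·4^5 = -5120.

-5120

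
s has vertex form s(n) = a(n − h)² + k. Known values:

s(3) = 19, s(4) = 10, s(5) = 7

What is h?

First differences -9, -3; second difference 6 = 2a, so a = 3.
Expanding, the n-coefficient is −2ah = -6h; matching it to the data gives h = 5, and then k = 7.
So s(n) = 3(n − 5)² + 7.
Hence h = 5.

5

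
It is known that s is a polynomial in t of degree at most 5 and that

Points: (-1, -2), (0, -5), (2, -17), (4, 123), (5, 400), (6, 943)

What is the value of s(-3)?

88

Write s(t) = at^5 + bt^4 + ct³ + dt² + et + p; the 6 given values yield a linear system in the 6 coefficients.
Solving, the leading coefficient vanishes, and s(t) = t^4 - t³ - 3t² - 4t - 5.
Then s(-3) = 88.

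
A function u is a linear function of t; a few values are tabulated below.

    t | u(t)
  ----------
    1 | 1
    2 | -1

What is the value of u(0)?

3

Write u(t) = at + b; the 2 given values yield a linear system in the 2 coefficients.
Solving, u(t) = -2t + 3.
Then u(0) = 3.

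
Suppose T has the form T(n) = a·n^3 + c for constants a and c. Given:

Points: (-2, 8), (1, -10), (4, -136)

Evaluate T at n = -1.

-6

From T(-2) = 8 and T(1) = -10: -8a + c = 8 and 1a + c = -10.
Subtracting: 9a = -18, so a = -2; then c = 8 − (-2)·(-8) = -8.
So T(n) = -2n³ − 8, and T(-1) = -6.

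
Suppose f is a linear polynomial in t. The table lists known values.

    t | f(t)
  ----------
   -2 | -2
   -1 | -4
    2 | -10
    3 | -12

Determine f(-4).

Write f(t) = at + b; the 4 given values yield a linear system in the 2 coefficients.
Solving, f(t) = -2t - 6.
Then f(-4) = 2.

2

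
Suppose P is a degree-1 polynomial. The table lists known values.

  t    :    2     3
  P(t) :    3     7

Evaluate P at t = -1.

-9

Write P(t) = at + b; the 2 given values yield a linear system in the 2 coefficients.
Solving, P(t) = 4t - 5.
Then P(-1) = -9.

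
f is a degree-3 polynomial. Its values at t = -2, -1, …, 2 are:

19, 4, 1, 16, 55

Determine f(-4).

First differences: -15, -3, 15, 39. Second differences: 12, 18, 24. Third differences: 6, 6.
Level-3 differences are constant, so f has degree 3.
Fitting a degree-3 polynomial gives f(t) = t³ + 9t² + 5t + 1.
Then f(-4) = 61.

61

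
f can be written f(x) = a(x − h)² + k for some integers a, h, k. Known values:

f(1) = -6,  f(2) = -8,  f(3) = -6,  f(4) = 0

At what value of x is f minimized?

2

First differences -2, 2, 6; second difference 4 = 2a, so a = 2.
Expanding, the x-coefficient is −2ah = -4h; matching it to the data gives h = 2, and then k = -8.
So f(x) = 2(x − 2)² − 8.
Hence h = 2.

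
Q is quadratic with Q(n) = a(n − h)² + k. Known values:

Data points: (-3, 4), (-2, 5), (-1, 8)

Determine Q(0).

First differences 1, 3; second difference 2 = 2a, so a = 1.
Expanding, the n-coefficient is −2ah = -2h; matching it to the data gives h = -3, and then k = 4.
So Q(n) = 1(n + 3)² + 4.
Q(0) = 1·3² + 4 = 13.

13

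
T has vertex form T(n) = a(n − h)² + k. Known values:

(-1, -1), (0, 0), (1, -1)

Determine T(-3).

-9

First differences 1, -1; second difference -2 = 2a, so a = -1.
Expanding, the n-coefficient is −2ah = 2h; matching it to the data gives h = 0, and then k = 0.
So T(n) = -1(n + 0)² + 0.
T(-3) = -1·(-3)² + 0 = -9.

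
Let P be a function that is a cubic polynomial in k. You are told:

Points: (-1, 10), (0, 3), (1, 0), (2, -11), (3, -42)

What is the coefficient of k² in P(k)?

Write P(k) = ak³ + bk² + ck + d; the 5 given values yield a linear system in the 4 coefficients.
Solving, P(k) = -2k³ + 2k² - 3k + 3.
The coefficient of k² is 2.

2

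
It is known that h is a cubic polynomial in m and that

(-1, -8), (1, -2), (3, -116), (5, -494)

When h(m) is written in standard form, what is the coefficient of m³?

-3

Write h(m) = am³ + bm² + cm + d; the 4 given values yield a linear system in the 4 coefficients.
Solving, h(m) = -3m³ - 6m² + 6m + 1.
The coefficient of m³ is -3.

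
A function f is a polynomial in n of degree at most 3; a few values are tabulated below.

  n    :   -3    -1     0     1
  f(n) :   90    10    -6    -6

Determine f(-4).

154

Write f(n) = an³ + bn² + cn + d; the 4 given values yield a linear system in the 4 coefficients.
Solving, the leading coefficient vanishes, and f(n) = 8n² - 8n - 6.
Then f(-4) = 154.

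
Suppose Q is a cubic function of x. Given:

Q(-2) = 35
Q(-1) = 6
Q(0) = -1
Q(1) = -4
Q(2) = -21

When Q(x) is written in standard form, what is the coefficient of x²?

First differences: -29, -7, -3, -17. Second differences: 22, 4, -14. Third differences: -18, -18.
Level-3 differences are constant, so Q has degree 3.
Fitting a degree-3 polynomial gives Q(x) = -3x³ + 2x² - 2x - 1.
The coefficient of x² is 2.

2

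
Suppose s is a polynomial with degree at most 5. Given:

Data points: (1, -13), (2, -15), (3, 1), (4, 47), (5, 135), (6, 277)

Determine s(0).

First differences: -2, 16, 46, 88, 142. Second differences: 18, 30, 42, 54. Third differences: 12, 12, 12.
Level-3 differences are constant, so s has degree 3.
Fitting a degree-3 polynomial gives s(n) = 2n³ - 3n² - 7n - 5.
Then s(0) = -5.

-5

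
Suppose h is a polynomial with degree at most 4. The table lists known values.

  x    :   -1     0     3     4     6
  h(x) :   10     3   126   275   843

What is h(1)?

Write h(x) = ax^4 + bx³ + cx² + dx + e; the 5 given values yield a linear system in the 5 coefficients.
Solving, the leading coefficient vanishes, and h(x) = 3x³ + 6x² - 4x + 3.
Then h(1) = 8.

8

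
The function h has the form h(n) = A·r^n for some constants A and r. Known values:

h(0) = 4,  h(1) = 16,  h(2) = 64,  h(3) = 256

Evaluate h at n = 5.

Consecutive ratio: 16/4 = 4, and 64/16 = 4, so r = 4.
Then A·4^0 = 4 gives A = 4, and h(n) = 4·4^n.
h(5) = 4·4^5 = 4096.

4096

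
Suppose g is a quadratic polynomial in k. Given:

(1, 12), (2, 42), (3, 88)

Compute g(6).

322

Write g(k) = ak² + bk + c; the 3 given values yield a linear system in the 3 coefficients.
Solving, g(k) = 8k² + 6k - 2.
Then g(6) = 322.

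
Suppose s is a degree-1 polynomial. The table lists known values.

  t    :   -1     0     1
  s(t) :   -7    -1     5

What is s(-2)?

First differences: 6, 6.
Level-1 differences are constant, so s has degree 1.
Fitting a degree-1 polynomial gives s(t) = 6t - 1.
Then s(-2) = -13.

-13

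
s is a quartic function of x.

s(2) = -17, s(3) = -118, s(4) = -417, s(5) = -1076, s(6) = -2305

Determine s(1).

Write s(x) = ax^4 + bx³ + cx² + dx + e; the 5 given values yield a linear system in the 5 coefficients.
Solving, s(x) = -2x^4 + x³ + 2x² - 1.
Then s(1) = 0.

0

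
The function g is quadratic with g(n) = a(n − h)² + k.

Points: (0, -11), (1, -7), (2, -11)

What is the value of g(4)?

-43

First differences 4, -4; second difference -8 = 2a, so a = -4.
Expanding, the n-coefficient is −2ah = 8h; matching it to the data gives h = 1, and then k = -7.
So g(n) = -4(n − 1)² − 7.
g(4) = -4·3² − 7 = -43.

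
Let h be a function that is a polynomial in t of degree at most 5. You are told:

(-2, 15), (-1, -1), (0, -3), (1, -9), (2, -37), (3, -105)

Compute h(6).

-729

First differences: -16, -2, -6, -28, -68. Second differences: 14, -4, -22, -40. Third differences: -18, -18, -18.
Level-3 differences are constant, so h has degree 3.
Fitting a degree-3 polynomial gives h(t) = -3t³ - 2t² - t - 3.
Then h(6) = -729.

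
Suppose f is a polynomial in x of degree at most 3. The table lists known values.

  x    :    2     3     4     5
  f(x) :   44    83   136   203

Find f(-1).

11

First differences: 39, 53, 67. Second differences: 14, 14.
Level-2 differences are constant, so f has degree 2.
Fitting a degree-2 polynomial gives f(x) = 7x² + 4x + 8.
Then f(-1) = 11.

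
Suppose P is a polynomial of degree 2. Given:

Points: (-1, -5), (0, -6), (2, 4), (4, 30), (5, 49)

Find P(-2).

0

Write P(k) = ak² + bk + c; the 5 given values yield a linear system in the 3 coefficients.
Solving, P(k) = 2k² + k - 6.
Then P(-2) = 0.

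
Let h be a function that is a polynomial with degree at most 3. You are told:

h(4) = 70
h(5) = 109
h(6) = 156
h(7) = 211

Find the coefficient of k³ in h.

First differences: 39, 47, 55. Second differences: 8, 8.
Level-2 differences are constant, so h has degree 2.
Fitting a degree-2 polynomial gives h(k) = 4k² + 3k - 6.
The coefficient of k³ is 0.

0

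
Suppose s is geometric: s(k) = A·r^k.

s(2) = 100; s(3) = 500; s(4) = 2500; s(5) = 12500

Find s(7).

Consecutive ratio: 500/100 = 5, and 2500/500 = 5, so r = 5.
Then A·5^2 = 100 gives A = 4, and s(k) = 4·5^k.
s(7) = 4·5^7 = 312500.

312500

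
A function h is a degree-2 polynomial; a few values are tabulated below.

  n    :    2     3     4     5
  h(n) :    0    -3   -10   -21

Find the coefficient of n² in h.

First differences: -3, -7, -11. Second differences: -4, -4.
Level-2 differences are constant, so h has degree 2.
Fitting a degree-2 polynomial gives h(n) = -2n² + 7n - 6.
The coefficient of n² is -2.

-2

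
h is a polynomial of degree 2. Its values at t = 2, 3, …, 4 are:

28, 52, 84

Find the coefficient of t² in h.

4

Write h(t) = at² + bt + c; the 3 given values yield a linear system in the 3 coefficients.
Solving, h(t) = 4t² + 4t + 4.
The coefficient of t² is 4.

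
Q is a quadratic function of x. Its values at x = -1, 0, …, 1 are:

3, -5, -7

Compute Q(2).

Write Q(x) = ax² + bx + c; the 3 given values yield a linear system in the 3 coefficients.
Solving, Q(x) = 3x² - 5x - 5.
Then Q(2) = -3.

-3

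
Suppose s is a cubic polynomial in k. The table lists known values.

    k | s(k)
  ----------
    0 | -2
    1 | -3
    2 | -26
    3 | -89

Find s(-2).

Write s(k) = ak³ + bk² + ck + d; the 4 given values yield a linear system in the 4 coefficients.
Solving, s(k) = -3k³ - 2k² + 4k - 2.
Then s(-2) = 6.

6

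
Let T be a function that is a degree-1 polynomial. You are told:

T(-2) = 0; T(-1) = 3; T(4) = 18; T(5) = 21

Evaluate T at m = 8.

30

Write T(m) = am + b; the 4 given values yield a linear system in the 2 coefficients.
Solving, T(m) = 3m + 6.
Then T(8) = 30.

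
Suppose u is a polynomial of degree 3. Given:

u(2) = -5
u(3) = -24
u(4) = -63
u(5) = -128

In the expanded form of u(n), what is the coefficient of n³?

Write u(n) = an³ + bn² + cn + d; the 4 given values yield a linear system in the 4 coefficients.
Solving, u(n) = -n³ - n² + 5n - 3.
The coefficient of n³ is -1.

-1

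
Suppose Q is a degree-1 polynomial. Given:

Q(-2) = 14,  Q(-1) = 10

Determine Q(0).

Write Q(x) = ax + b; the 2 given values yield a linear system in the 2 coefficients.
Solving, Q(x) = -4x + 6.
Then Q(0) = 6.

6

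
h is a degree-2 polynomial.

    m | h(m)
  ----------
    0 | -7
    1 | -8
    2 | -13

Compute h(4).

-35

Write h(m) = am² + bm + c; the 3 given values yield a linear system in the 3 coefficients.
Solving, h(m) = -2m² + m - 7.
Then h(4) = -35.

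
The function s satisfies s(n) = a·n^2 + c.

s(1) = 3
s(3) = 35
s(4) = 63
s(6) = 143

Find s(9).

323

From s(1) = 3 and s(3) = 35: 1a + c = 3 and 9a + c = 35.
Subtracting: 8a = 32, so a = 4; then c = 3 − 4·1 = -1.
So s(n) = 4n² − 1, and s(9) = 323.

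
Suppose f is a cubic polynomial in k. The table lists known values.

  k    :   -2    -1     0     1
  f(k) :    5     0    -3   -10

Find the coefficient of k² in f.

-2

Write f(k) = ak³ + bk² + ck + d; the 4 given values yield a linear system in the 4 coefficients.
Solving, f(k) = -k³ - 2k² - 4k - 3.
The coefficient of k² is -2.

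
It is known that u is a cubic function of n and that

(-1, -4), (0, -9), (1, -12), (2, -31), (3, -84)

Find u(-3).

84

First differences: -5, -3, -19, -53. Second differences: 2, -16, -34. Third differences: -18, -18.
Level-3 differences are constant, so u has degree 3.
Fitting a degree-3 polynomial gives u(n) = -3n³ + n² - n - 9.
Then u(-3) = 84.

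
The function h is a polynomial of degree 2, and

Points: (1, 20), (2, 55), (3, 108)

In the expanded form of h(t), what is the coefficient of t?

Write h(t) = at² + bt + c; the 3 given values yield a linear system in the 3 coefficients.
Solving, h(t) = 9t² + 8t + 3.
The coefficient of t is 8.

8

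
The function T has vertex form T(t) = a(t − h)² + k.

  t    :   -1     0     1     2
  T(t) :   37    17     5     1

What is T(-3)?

First differences -20, -12, -4; second difference 8 = 2a, so a = 4.
Expanding, the t-coefficient is −2ah = -8h; matching it to the data gives h = 2, and then k = 1.
So T(t) = 4(t − 2)² + 1.
T(-3) = 4·(-5)² + 1 = 101.

101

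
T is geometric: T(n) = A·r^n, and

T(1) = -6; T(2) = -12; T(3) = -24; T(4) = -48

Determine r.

2

Consecutive ratio: -12/(-6) = 2, and -24/(-12) = 2, so r = 2.
Then A·2^1 = -6 gives A = -3, and T(n) = -3·2^n.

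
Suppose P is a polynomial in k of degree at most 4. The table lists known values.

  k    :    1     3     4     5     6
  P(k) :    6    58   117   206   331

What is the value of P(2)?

23

Write P(k) = ak^4 + bk³ + ck² + dk + e; the 5 given values yield a linear system in the 5 coefficients.
Solving, the leading coefficient vanishes, and P(k) = k³ + 3k² + k + 1.
Then P(2) = 23.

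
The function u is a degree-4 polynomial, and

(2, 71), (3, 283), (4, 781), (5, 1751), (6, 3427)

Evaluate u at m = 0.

1

Write u(m) = am^4 + bm³ + cm² + dm + e; the 5 given values yield a linear system in the 5 coefficients.
Solving, u(m) = 2m^4 + 3m³ + 6m² - 5m + 1.
Then u(0) = 1.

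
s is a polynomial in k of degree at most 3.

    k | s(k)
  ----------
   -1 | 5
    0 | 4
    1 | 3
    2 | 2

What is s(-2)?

Write s(k) = ak³ + bk² + ck + d; the 4 given values yield a linear system in the 4 coefficients.
Solving, the top 2 coefficients vanish, and s(k) = -k + 4.
Then s(-2) = 6.

6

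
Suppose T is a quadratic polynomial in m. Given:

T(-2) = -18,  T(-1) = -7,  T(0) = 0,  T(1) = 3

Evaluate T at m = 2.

First differences: 11, 7, 3. Second differences: -4, -4.
Level-2 differences are constant, so T has degree 2.
Fitting a degree-2 polynomial gives T(m) = -2m² + 5m.
Then T(2) = 2.

2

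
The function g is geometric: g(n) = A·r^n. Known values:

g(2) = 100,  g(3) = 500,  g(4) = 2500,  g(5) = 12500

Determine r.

Consecutive ratio: 500/100 = 5, and 2500/500 = 5, so r = 5.
Then A·5^2 = 100 gives A = 4, and g(n) = 4·5^n.

5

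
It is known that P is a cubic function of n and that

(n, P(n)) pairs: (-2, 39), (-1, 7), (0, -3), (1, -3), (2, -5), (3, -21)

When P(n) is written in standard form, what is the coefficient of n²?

First differences: -32, -10, 0, -2, -16. Second differences: 22, 10, -2, -14. Third differences: -12, -12, -12.
Level-3 differences are constant, so P has degree 3.
Fitting a degree-3 polynomial gives P(n) = -2n³ + 5n² - 3n - 3.
The coefficient of n² is 5.

5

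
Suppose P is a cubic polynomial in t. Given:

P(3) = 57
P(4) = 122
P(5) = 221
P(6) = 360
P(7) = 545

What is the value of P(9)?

1077

Write P(t) = at³ + bt² + ct + d; the 5 given values yield a linear system in the 4 coefficients.
Solving, P(t) = t³ + 5t² - 7t + 6.
Then P(9) = 1077.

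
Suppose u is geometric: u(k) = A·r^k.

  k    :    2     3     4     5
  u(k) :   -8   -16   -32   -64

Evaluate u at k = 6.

-128

Consecutive ratio: -16/(-8) = 2, and -32/(-16) = 2, so r = 2.
Then A·2^2 = -8 gives A = -2, and u(k) = -2·2^k.
u(6) = -2·2^6 = -128.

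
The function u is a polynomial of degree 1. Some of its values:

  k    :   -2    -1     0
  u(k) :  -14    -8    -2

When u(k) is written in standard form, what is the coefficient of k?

6

Write u(k) = ak + b; the 3 given values yield a linear system in the 2 coefficients.
Solving, u(k) = 6k - 2.
The coefficient of k is 6.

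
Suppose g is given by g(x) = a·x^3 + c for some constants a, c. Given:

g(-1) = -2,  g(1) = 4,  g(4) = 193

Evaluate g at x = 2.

From g(-1) = -2 and g(1) = 4: -1a + c = -2 and 1a + c = 4.
Subtracting: 2a = 6, so a = 3; then c = -2 − 3·(-1) = 1.
So g(x) = 3x³ + 1, and g(2) = 25.

25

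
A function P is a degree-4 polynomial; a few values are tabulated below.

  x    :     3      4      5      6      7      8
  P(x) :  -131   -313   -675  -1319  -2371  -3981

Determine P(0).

First differences: -182, -362, -644, -1052, -1610. Second differences: -180, -282, -408, -558. Third differences: -102, -126, -150. Fourth differences: -24, -24.
Level-4 differences are constant, so P has degree 4.
Fitting a degree-4 polynomial gives P(x) = -x^4 + x³ - 5x² - 9x - 5.
Then P(0) = -5.

-5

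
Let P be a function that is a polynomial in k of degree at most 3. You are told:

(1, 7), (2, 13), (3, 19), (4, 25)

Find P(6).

Write P(k) = ak³ + bk² + ck + d; the 4 given values yield a linear system in the 4 coefficients.
Solving, the top 2 coefficients vanish, and P(k) = 6k + 1.
Then P(6) = 37.

37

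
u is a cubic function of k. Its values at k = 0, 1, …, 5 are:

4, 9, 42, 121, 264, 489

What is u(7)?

First differences: 5, 33, 79, 143, 225. Second differences: 28, 46, 64, 82. Third differences: 18, 18, 18.
Level-3 differences are constant, so u has degree 3.
Fitting a degree-3 polynomial gives u(k) = 3k³ + 5k² - 3k + 4.
Then u(7) = 1257.

1257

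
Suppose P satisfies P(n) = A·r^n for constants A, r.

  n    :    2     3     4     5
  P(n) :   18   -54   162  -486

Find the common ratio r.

Consecutive ratio: -54/18 = -3, and 162/(-54) = -3, so r = -3.
Then A·(-3)^2 = 18 gives A = 2, and P(n) = 2·(-3)^n.

-3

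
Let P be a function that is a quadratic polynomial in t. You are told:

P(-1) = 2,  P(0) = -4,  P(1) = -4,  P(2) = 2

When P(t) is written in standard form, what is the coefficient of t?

-3

First differences: -6, 0, 6. Second differences: 6, 6.
Level-2 differences are constant, so P has degree 2.
Fitting a degree-2 polynomial gives P(t) = 3t² - 3t - 4.
The coefficient of t is -3.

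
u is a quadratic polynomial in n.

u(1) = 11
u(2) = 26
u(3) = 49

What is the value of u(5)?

Write u(n) = an² + bn + c; the 3 given values yield a linear system in the 3 coefficients.
Solving, u(n) = 4n² + 3n + 4.
Then u(5) = 119.

119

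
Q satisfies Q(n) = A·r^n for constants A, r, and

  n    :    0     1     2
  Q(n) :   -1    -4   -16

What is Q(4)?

-256

Consecutive ratio: -4/(-1) = 4, and -16/(-4) = 4, so r = 4.
Then A·4^0 = -1 gives A = -1, and Q(n) = -1·4^n.
Q(4) = -1·4^4 = -256.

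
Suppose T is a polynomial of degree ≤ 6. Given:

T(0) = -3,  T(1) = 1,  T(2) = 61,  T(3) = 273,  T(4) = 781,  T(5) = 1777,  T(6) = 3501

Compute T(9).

First differences: 4, 60, 212, 508, 996, 1724. Second differences: 56, 152, 296, 488, 728. Third differences: 96, 144, 192, 240. Fourth differences: 48, 48, 48.
Level-4 differences are constant, so T has degree 4.
Fitting a degree-4 polynomial gives T(k) = 2k^4 + 4k³ + 2k² - 4k - 3.
Then T(9) = 16161.

16161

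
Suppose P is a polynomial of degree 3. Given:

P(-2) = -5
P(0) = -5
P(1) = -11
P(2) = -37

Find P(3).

Write P(x) = ax³ + bx² + cx + d; the 4 given values yield a linear system in the 4 coefficients.
Solving, P(x) = -2x³ - 4x² - 5.
Then P(3) = -95.

-95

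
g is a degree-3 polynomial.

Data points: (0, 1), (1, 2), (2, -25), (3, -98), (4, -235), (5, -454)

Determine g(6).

First differences: 1, -27, -73, -137, -219. Second differences: -28, -46, -64, -82. Third differences: -18, -18, -18.
Level-3 differences are constant, so g has degree 3.
Fitting a degree-3 polynomial gives g(m) = -3m³ - 5m² + 9m + 1.
Then g(6) = -773.

-773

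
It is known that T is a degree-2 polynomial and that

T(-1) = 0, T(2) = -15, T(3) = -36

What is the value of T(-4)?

Write T(n) = an² + bn + c; the 3 given values yield a linear system in the 3 coefficients.
Solving, T(n) = -4n² - n + 3.
Then T(-4) = -57.

-57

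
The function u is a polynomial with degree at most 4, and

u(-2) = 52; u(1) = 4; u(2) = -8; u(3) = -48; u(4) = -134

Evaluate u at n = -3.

Write u(n) = an^4 + bn³ + cn² + dn + e; the 5 given values yield a linear system in the 5 coefficients.
Solving, the leading coefficient vanishes, and u(n) = -3n³ + 4n² - 3n + 6.
Then u(-3) = 132.

132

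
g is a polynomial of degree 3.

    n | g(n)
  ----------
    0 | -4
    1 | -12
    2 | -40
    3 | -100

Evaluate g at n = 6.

-592

Write g(n) = an³ + bn² + cn + d; the 4 given values yield a linear system in the 4 coefficients.
Solving, g(n) = -2n³ - 4n² - 2n - 4.
Then g(6) = -592.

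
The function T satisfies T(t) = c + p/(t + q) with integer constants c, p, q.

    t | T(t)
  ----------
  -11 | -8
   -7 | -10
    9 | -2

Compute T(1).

10

(T(t) − c)(t + q) = p for each data point; the three points give a linear system in c and q, then p follows.
Solving: c = -5, q = 1, p = 30, so T(t) = -5 + 30/(t + 1).
Then T(1) = -5 + 30/2 = 10.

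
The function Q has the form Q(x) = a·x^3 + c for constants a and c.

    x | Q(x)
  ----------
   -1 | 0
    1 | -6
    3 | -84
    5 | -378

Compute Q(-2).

From Q(-1) = 0 and Q(1) = -6: -1a + c = 0 and 1a + c = -6.
Subtracting: 2a = -6, so a = -3; then c = 0 − (-3)·(-1) = -3.
So Q(x) = -3x³ − 3, and Q(-2) = 21.

21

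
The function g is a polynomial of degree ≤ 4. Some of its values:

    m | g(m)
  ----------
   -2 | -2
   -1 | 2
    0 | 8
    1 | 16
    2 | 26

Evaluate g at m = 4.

First differences: 4, 6, 8, 10. Second differences: 2, 2, 2.
Level-2 differences are constant, so g has degree 2.
Fitting a degree-2 polynomial gives g(m) = m² + 7m + 8.
Then g(4) = 52.

52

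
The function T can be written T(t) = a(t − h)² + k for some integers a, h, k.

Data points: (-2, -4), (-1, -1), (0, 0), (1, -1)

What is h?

0

First differences 3, 1, -1; second difference -2 = 2a, so a = -1.
Expanding, the t-coefficient is −2ah = 2h; matching it to the data gives h = 0, and then k = 0.
So T(t) = -1(t + 0)² + 0.
Hence h = 0.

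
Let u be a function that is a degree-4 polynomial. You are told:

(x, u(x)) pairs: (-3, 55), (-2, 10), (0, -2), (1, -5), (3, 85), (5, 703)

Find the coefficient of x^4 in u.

1

Write u(x) = ax^4 + bx³ + cx² + dx + e; the 6 given values yield a linear system in the 5 coefficients.
Solving, u(x) = x^4 + x³ - x² - 4x - 2.
The coefficient of x^4 is 1.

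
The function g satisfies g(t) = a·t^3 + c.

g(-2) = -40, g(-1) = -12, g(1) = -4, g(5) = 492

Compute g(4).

From g(-2) = -40 and g(-1) = -12: -8a + c = -40 and -1a + c = -12.
Subtracting: 7a = 28, so a = 4; then c = -40 − 4·(-8) = -8.
So g(t) = 4t³ − 8, and g(4) = 248.

248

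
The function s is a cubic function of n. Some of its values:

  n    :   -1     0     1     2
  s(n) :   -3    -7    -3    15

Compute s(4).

117

Write s(n) = an³ + bn² + cn + d; the 4 given values yield a linear system in the 4 coefficients.
Solving, s(n) = n³ + 4n² - n - 7.
Then s(4) = 117.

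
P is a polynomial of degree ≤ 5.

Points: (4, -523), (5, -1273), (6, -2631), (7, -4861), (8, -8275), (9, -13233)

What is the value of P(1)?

-1

First differences: -750, -1358, -2230, -3414, -4958. Second differences: -608, -872, -1184, -1544. Third differences: -264, -312, -360. Fourth differences: -48, -48.
Level-4 differences are constant, so P has degree 4.
Fitting a degree-4 polynomial gives P(n) = -2n^4 - 2n² + 6n - 3.
Then P(1) = -1.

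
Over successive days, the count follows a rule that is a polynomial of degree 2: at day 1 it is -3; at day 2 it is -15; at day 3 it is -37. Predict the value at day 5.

Write the value at k as h(k).
Write h(k) = ak² + bk + c; the 3 given values yield a linear system in the 3 coefficients.
Solving, h(k) = -5k² + 3k - 1.
Then h(5) = -111.

-111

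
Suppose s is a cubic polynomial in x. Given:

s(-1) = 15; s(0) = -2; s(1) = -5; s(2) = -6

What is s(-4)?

270

Write s(x) = ax³ + bx² + cx + d; the 4 given values yield a linear system in the 4 coefficients.
Solving, s(x) = -2x³ + 7x² - 8x - 2.
Then s(-4) = 270.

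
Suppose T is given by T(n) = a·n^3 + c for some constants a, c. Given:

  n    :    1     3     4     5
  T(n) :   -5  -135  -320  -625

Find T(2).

From T(1) = -5 and T(3) = -135: 1a + c = -5 and 27a + c = -135.
Subtracting: 26a = -130, so a = -5; then c = -5 − (-5)·1 = 0.
So T(n) = -5n³ + 0, and T(2) = -40.

-40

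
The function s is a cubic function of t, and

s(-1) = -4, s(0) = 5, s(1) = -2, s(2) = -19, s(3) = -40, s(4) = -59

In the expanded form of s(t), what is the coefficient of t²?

-8

Write s(t) = at³ + bt² + ct + d; the 6 given values yield a linear system in the 4 coefficients.
Solving, s(t) = t³ - 8t² + 5.
The coefficient of t² is -8.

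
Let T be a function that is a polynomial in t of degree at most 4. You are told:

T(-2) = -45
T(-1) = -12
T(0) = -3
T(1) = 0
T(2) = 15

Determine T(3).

60

First differences: 33, 9, 3, 15. Second differences: -24, -6, 12. Third differences: 18, 18.
Level-3 differences are constant, so T has degree 3.
Extending the table by one column gives the next first difference 45, so T(3) = 15 + 45 = 60.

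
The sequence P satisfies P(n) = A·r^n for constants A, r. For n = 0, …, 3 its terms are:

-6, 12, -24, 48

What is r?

Consecutive ratio: 12/(-6) = -2, and -24/12 = -2, so r = -2.
Then A·(-2)^0 = -6 gives A = -6, and P(n) = -6·(-2)^n.

-2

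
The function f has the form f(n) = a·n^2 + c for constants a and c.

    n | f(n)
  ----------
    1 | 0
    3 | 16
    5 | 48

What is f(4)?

30

From f(1) = 0 and f(3) = 16: 1a + c = 0 and 9a + c = 16.
Subtracting: 8a = 16, so a = 2; then c = 0 − 2·1 = -2.
So f(n) = 2n² − 2, and f(4) = 30.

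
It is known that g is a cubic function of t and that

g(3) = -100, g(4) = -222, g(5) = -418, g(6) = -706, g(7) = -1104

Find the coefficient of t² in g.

First differences: -122, -196, -288, -398. Second differences: -74, -92, -110. Third differences: -18, -18.
Level-3 differences are constant, so g has degree 3.
Fitting a degree-3 polynomial gives g(t) = -3t³ - t² - 4t + 2.
The coefficient of t² is -1.

-1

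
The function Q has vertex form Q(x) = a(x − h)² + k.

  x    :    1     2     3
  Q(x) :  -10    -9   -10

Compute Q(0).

-13

First differences 1, -1; second difference -2 = 2a, so a = -1.
Expanding, the x-coefficient is −2ah = 2h; matching it to the data gives h = 2, and then k = -9.
So Q(x) = -1(x − 2)² − 9.
Q(0) = -1·(-2)² − 9 = -13.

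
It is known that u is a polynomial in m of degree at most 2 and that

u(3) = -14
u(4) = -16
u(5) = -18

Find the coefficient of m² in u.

0

First differences: -2, -2.
Level-1 differences are constant, so u has degree 1.
Fitting a degree-1 polynomial gives u(m) = -2m - 8.
The coefficient of m² is 0.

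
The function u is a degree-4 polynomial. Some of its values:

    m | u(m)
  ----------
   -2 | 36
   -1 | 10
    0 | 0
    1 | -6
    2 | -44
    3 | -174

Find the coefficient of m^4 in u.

-1

Write u(m) = am^4 + bm³ + cm² + dm + e; the 6 given values yield a linear system in the 5 coefficients.
Solving, u(m) = -m^4 - 4m³ + 3m² - 4m.
The coefficient of m^4 is -1.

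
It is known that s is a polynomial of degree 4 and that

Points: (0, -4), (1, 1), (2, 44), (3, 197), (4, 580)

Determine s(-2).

Write s(m) = am^4 + bm³ + cm² + dm + e; the 5 given values yield a linear system in the 5 coefficients.
Solving, s(m) = 2m^4 + 5m² - 2m - 4.
Then s(-2) = 52.

52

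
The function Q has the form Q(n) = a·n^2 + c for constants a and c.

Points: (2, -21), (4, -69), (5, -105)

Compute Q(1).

From Q(2) = -21 and Q(4) = -69: 4a + c = -21 and 16a + c = -69.
Subtracting: 12a = -48, so a = -4; then c = -21 − (-4)·4 = -5.
So Q(n) = -4n² − 5, and Q(1) = -9.

-9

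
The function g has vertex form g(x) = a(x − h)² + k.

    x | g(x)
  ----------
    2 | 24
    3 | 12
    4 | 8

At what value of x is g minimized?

First differences -12, -4; second difference 8 = 2a, so a = 4.
Expanding, the x-coefficient is −2ah = -8h; matching it to the data gives h = 4, and then k = 8.
So g(x) = 4(x − 4)² + 8.
Hence h = 4.

4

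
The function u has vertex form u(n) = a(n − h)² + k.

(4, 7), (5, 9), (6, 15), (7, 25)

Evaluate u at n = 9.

57

First differences 2, 6, 10; second difference 4 = 2a, so a = 2.
Expanding, the n-coefficient is −2ah = -4h; matching it to the data gives h = 4, and then k = 7.
So u(n) = 2(n − 4)² + 7.
u(9) = 2·5² + 7 = 57.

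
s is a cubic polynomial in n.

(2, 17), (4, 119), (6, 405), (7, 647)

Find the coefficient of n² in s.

Write s(n) = an³ + bn² + cn + d; the 4 given values yield a linear system in the 4 coefficients.
Solving, s(n) = 2n³ - n² + n + 3.
The coefficient of n² is -1.

-1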